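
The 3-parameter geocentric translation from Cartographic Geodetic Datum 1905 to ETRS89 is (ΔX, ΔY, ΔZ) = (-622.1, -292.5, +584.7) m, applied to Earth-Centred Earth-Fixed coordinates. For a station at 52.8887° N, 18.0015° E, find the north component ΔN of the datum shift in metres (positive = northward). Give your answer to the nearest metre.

ΔN = 897 m

At φ = 52.8887°, λ = 18.0015°: sin φ = 0.797465, cos φ = 0.603365, sin λ = 0.309042, cos λ = 0.951048.
ΔN = −sin φ cos λ·ΔX − sin φ sin λ·ΔY + cos φ·ΔZ = −(0.797465)(0.951048)(-622.1) − (0.797465)(0.309042)(-292.5) + (0.603365)(584.7) = 896.69 m.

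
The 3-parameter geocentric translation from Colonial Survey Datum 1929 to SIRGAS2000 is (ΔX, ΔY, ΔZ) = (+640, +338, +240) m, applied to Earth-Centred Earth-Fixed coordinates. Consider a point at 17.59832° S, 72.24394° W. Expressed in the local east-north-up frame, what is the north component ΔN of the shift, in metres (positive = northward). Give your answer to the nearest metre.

ΔN = 190 m

The local north axis is (−sin φ cos λ, −sin φ sin λ, cos φ), giving ΔN = 59.010 − 97.324 + 228.768 = 190.45 m.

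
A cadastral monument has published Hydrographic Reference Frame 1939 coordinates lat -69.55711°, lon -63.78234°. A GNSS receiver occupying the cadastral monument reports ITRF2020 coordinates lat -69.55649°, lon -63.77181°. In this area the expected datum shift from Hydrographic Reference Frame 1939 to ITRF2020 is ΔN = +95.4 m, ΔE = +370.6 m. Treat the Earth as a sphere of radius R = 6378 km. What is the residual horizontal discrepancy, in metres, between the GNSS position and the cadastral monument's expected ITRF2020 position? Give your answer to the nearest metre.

47 m

Observed coordinate differences: Δφ = +0.00062°, Δλ = +0.01053°.
Converting to metres (1° lat = 111317 m, cos φ = 0.349274): observed ΔN = 69.0 m, observed ΔE = 409.4 m.
Subtracting the expected shift leaves a residual of 69.0 − (95.4) = -26.4 m north and 409.4 − (370.6) = 38.8 m east.
Residual distance = √((-26.4)² + 38.8²) = 46.9 m.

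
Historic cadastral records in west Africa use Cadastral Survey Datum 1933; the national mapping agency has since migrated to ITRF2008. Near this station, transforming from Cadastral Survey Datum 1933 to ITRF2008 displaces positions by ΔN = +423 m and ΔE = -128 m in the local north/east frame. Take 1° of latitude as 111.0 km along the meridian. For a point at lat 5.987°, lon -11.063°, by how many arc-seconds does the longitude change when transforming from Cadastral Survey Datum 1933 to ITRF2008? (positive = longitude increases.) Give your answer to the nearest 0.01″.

At latitude 5.987°, cos φ = 0.994546.
1° of longitude at this latitude = 111.0 × cos φ = 110.39 km, so Δλ = -128.0 / 110394.6 = -0.0011595° = -4.174″.

Δλ = -4.17″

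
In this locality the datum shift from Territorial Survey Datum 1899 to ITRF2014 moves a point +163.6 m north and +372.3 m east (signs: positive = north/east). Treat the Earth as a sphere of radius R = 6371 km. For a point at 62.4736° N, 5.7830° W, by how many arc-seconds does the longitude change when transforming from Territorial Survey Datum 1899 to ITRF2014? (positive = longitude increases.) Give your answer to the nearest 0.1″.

At latitude 62.4736°, cos φ = 0.462157.
One radian of longitude at latitude φ spans R cos φ, so Δλ = ΔE / (R cos φ) = 372.3 / (6371000 × 0.462157) = 1.2644e-04 rad = 26.081″.

Δλ = 26.1″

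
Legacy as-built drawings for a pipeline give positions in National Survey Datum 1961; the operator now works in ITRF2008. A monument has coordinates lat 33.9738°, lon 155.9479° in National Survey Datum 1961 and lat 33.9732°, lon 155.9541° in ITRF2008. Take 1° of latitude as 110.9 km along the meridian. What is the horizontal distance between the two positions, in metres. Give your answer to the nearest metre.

Δφ = 33.9732° − 33.9738° = -0.0006°; Δλ = 155.9541° − 155.9479° = +0.0062°.
ΔN = Δφ × 110900 = -66.5 m; ΔE = Δλ × 110900 × cos(33.9738°) = +0.0062 × 110900 × 0.829293 = 570.2 m.
Distance = √(ΔE² + ΔN²) = √(570.2² + (-66.5)²) = 574.1 m.

574 m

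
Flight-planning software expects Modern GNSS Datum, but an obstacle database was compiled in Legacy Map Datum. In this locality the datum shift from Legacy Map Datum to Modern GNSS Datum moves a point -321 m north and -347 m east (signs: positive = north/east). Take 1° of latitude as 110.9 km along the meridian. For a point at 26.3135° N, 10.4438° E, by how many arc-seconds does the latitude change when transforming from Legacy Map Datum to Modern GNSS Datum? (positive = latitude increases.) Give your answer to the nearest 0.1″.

1° of latitude = 110.9 km, so Δφ = -321.0 / 110900 = -0.0028945° = -10.420″.

Δφ = -10.4″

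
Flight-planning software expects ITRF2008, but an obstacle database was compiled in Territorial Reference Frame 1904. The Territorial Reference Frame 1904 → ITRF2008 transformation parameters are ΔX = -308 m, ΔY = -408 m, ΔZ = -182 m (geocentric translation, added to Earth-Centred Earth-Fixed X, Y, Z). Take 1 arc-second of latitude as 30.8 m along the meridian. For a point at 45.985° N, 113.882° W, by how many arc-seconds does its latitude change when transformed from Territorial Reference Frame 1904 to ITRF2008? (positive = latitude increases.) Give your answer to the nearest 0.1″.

sin φ = 0.719158, cos φ = 0.694847, sin λ = -0.914381, cos λ = -0.404854.
North component: ΔN = −sin φ cos λ·ΔX − sin φ sin λ·ΔY + cos φ·ΔZ = −(0.719158)(-0.404854)(-308) − (0.719158)(-0.914381)(-408) + (0.694847)(-182) = -484.43 m.
1° of latitude spans 3600 × 30.80 = 110880 m, so Δφ = -484.43 / 110880 × 3600 = -15.728″.

Δφ = -15.7″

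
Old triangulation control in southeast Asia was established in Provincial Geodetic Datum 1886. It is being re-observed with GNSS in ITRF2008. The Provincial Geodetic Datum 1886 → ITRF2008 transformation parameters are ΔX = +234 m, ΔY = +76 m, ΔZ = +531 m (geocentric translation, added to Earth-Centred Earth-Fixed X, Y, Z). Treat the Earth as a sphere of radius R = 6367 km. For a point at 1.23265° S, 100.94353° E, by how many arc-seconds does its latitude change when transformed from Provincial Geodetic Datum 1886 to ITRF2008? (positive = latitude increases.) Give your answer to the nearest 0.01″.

Δφ = 17.22″

sin φ = -0.021512, cos φ = 0.999769, sin λ = 0.981815, cos λ = -0.189841.
North component: ΔN = −sin φ cos λ·ΔX − sin φ sin λ·ΔY + cos φ·ΔZ = −(-0.021512)(-0.189841)(234) − (-0.021512)(0.981815)(76) + (0.999769)(531) = 531.53 m.
1° of latitude spans πR/180 = 111125 m, so Δφ = 531.53 / 111125 × 3600 = 17.219″.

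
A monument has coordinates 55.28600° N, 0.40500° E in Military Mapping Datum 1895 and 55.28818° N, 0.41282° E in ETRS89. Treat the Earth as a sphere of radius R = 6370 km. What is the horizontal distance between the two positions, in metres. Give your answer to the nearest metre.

551 m

Δφ = 55.28818° − 55.28600° = +0.00218°; Δλ = 0.41282° − 0.40500° = +0.00782°.
1° along a meridian = πR/180 = 111177 m.
ΔN = Δφ × 111177 = 242.4 m; ΔE = Δλ × 111177 × cos(55.28600°) = +0.00782 × 111177 × 0.569480 = 495.1 m.
Distance = √(ΔE² + ΔN²) = √(495.1² + 242.4²) = 551.2 m.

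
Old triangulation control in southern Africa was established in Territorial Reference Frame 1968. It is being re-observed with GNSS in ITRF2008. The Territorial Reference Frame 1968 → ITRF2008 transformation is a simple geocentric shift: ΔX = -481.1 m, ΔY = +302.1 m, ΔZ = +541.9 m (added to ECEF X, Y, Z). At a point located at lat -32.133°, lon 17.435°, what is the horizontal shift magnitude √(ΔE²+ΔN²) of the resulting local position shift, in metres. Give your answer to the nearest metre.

At φ = -32.133°, λ = 17.435°: sin φ = -0.531886, cos φ = 0.846816, sin λ = 0.299624, cos λ = 0.954057.
ΔE = −sin λ·ΔX + cos λ·ΔY = −(0.299624)·(-481.1) + (0.954057)·(302.1) = 432.37 m.
ΔN = −sin φ cos λ·ΔX − sin φ sin λ·ΔY + cos φ·ΔZ = −(-0.531886)(0.954057)(-481.1) − (-0.531886)(0.299624)(302.1) + (0.846816)(541.9) = 262.90 m.
Horizontal magnitude = √(ΔE² + ΔN²) = √(432.37² + 262.90²) = 506.02 m.

506 m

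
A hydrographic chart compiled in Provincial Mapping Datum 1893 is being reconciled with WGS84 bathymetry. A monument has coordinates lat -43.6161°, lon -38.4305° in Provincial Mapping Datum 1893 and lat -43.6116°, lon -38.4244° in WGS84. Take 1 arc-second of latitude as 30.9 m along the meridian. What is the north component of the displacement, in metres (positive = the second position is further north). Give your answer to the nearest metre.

ΔN = 501 m

Δφ = -43.6116° − -43.6161° = +0.0045°; Δλ = -38.4244° − -38.4305° = +0.0061°.
1° of latitude = 3600 × 30.90 = 111240 m.
ΔN = Δφ × 111240 = 500.6 m; ΔE = Δλ × 111240 × cos(-43.6161°) = +0.0061 × 111240 × 0.723978 = 491.3 m.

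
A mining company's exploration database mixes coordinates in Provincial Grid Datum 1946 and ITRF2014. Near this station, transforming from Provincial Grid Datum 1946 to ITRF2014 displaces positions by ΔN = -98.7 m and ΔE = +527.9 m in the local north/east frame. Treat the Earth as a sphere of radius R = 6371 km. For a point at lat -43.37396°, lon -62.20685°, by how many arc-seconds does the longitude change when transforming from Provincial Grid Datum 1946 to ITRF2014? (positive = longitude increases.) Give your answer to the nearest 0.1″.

At latitude -43.37396°, cos φ = 0.726887.
One radian of longitude at latitude φ spans R cos φ, so Δλ = ΔE / (R cos φ) = 527.9 / (6371000 × 0.726887) = 1.1399e-04 rad = 23.513″.

Δλ = 23.5″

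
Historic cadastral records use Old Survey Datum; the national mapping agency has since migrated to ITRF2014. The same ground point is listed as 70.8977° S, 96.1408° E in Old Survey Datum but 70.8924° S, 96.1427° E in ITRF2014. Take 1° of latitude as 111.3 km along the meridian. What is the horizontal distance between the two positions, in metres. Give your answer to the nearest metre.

Δφ = -70.8924° − -70.8977° = +0.0053°; Δλ = 96.1427° − 96.1408° = +0.0019°.
ΔN = Δφ × 111300 = 589.9 m; ΔE = Δλ × 111300 × cos(-70.8977°) = +0.0019 × 111300 × 0.327256 = 69.2 m.
Distance = √(ΔE² + ΔN²) = √(69.2² + 589.9²) = 593.9 m.

594 m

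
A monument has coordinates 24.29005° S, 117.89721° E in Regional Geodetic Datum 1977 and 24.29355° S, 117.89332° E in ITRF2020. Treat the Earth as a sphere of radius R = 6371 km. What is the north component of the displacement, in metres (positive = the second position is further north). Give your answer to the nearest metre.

ΔN = -389 m

Δφ = -24.29355° − -24.29005° = -0.00350°; Δλ = 117.89332° − 117.89721° = -0.00389°.
1° along a meridian = πR/180 = 111195 m.
ΔN = Δφ × 111195 = -389.2 m; ΔE = Δλ × 111195 × cos(-24.29005°) = -0.00389 × 111195 × 0.911475 = -394.3 m.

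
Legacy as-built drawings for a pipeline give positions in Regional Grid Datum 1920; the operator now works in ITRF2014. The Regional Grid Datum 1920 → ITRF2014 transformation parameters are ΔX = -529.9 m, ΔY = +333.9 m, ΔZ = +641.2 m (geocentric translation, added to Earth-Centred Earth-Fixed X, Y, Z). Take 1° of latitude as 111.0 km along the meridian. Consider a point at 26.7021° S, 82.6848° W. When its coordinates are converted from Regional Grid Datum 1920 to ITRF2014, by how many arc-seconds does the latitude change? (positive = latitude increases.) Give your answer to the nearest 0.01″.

sin φ = -0.449352, cos φ = 0.893355, sin λ = -0.991861, cos λ = 0.127328.
North component: ΔN = −sin φ cos λ·ΔX − sin φ sin λ·ΔY + cos φ·ΔZ = −(-0.449352)(0.127328)(-529.9) − (-0.449352)(-0.991861)(333.9) + (0.893355)(641.2) = 393.68 m.
1° of latitude spans 111000 m, so Δφ = 393.68 / 111000 × 3600 = 12.768″.

Δφ = 12.77″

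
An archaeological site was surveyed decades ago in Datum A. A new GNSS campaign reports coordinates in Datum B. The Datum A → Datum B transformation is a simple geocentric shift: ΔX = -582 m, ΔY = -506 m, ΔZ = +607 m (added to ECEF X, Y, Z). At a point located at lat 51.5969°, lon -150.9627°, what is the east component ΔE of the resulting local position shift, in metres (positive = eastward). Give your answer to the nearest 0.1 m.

ΔE = 159.9 m

The local east axis at (φ, λ) is (−sin λ, cos λ, 0), so ΔE = −sin(-150.9627°)·(-582) + cos(-150.9627°)·(-506) = 159.91 m.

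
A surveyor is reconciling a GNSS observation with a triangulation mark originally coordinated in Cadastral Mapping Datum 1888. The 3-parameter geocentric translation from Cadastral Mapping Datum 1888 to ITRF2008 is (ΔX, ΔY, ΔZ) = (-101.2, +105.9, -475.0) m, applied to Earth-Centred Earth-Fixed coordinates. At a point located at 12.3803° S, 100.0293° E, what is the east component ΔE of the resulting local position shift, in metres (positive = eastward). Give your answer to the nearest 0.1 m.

At φ = -12.3803°, λ = 100.0293°: sin φ = -0.214400, cos φ = 0.976746, sin λ = 0.984719, cos λ = -0.174152.
ΔE = −sin λ·ΔX + cos λ·ΔY = −(0.984719)·(-101.2) + (-0.174152)·(105.9) = 81.21 m.

ΔE = 81.2 m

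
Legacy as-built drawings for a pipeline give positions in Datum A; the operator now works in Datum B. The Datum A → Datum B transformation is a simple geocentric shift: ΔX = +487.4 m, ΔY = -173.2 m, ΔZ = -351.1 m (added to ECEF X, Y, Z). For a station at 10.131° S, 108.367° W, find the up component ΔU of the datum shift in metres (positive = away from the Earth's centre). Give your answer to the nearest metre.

ΔU = 72 m

At φ = -10.131°, λ = -108.367°: sin φ = -0.175899, cos φ = 0.984408, sin λ = -0.949058, cos λ = -0.315102.
ΔU = cos φ cos λ·ΔX + cos φ sin λ·ΔY + sin φ·ΔZ = (0.984408)(-0.315102)(487.4) + (0.984408)(-0.949058)(-173.2) + (-0.175899)(-351.1) = 72.39 m.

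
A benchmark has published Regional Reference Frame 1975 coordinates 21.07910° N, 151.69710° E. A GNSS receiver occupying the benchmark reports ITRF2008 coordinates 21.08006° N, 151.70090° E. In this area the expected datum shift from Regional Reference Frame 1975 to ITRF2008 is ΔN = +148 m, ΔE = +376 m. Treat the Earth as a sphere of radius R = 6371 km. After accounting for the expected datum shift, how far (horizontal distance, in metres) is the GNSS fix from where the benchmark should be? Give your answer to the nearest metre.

Observed coordinate differences: Δφ = +0.00096°, Δλ = +0.00380°.
Converting to metres (1° lat = 111195 m, cos φ = 0.933085): observed ΔN = 106.7 m, observed ΔE = 394.3 m.
Subtracting the expected shift leaves a residual of 106.7 − (148) = -41.3 m north and 394.3 − (376) = 18.3 m east.
Residual distance = √((-41.3)² + 18.3²) = 45.1 m.

45 m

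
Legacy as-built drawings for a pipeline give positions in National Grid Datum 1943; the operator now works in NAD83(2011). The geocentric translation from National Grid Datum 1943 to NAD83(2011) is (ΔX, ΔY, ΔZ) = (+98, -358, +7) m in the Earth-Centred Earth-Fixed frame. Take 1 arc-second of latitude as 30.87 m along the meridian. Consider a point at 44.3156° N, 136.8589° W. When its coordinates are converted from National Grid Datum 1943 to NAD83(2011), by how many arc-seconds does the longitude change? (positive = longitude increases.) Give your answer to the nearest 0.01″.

Δλ = 14.86″

sin φ = 0.698610, cos φ = 0.715503, sin λ = -0.683797, cos λ = -0.729672.
East component: ΔE = −sin λ·ΔX + cos λ·ΔY = −(-0.683797)(98) + (-0.729672)(-358) = 328.23 m.
1° of latitude spans 3600 × 30.87 = 111132 m; at latitude φ, 1° of longitude spans that × cos φ = 79515.2 m, so Δλ = 328.23 / 79515.2 × 3600 = 14.861″.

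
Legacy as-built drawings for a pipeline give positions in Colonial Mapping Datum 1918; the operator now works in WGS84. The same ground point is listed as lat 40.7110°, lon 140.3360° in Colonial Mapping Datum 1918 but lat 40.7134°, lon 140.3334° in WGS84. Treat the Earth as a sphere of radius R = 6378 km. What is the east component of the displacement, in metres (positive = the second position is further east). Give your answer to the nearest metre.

ΔE = -219 m

Δφ = 40.7134° − 40.7110° = +0.0024°; Δλ = 140.3334° − 140.3360° = -0.0026°.
1° along a meridian = πR/180 = 111317 m.
ΔN = Δφ × 111317 = 267.2 m; ΔE = Δλ × 111317 × cos(40.7110°) = -0.0026 × 111317 × 0.758009 = -219.4 m.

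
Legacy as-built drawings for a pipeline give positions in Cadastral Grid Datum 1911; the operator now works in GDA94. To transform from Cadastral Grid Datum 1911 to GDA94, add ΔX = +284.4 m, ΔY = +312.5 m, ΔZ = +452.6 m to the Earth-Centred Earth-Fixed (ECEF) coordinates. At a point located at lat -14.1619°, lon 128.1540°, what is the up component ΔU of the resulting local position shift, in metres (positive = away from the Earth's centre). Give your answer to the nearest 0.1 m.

At φ = -14.1619°, λ = 128.1540°: sin φ = -0.244663, cos φ = 0.969608, sin λ = 0.786353, cos λ = -0.617777.
ΔU = cos φ cos λ·ΔX + cos φ sin λ·ΔY + sin φ·ΔZ = (0.969608)(-0.617777)(284.4) + (0.969608)(0.786353)(312.5) + (-0.244663)(452.6) = -42.82 m.

ΔU = -42.8 m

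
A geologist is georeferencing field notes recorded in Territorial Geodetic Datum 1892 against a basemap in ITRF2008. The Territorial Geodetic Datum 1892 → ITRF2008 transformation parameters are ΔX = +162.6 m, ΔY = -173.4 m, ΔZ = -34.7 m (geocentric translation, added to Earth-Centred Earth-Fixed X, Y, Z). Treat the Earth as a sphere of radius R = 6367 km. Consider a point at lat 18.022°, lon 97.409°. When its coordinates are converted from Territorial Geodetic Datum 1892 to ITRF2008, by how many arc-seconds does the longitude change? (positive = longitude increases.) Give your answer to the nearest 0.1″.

sin φ = 0.309382, cos φ = 0.950938, sin λ = 0.991651, cos λ = -0.128951.
East component: ΔE = −sin λ·ΔX + cos λ·ΔY = −(0.991651)(162.6) + (-0.128951)(-173.4) = -138.88 m.
1° of latitude spans πR/180 = 111125 m; at latitude φ, 1° of longitude spans that × cos φ = 105673.1 m, so Δλ = -138.88 / 105673.1 × 3600 = -4.731″.

Δλ = -4.7″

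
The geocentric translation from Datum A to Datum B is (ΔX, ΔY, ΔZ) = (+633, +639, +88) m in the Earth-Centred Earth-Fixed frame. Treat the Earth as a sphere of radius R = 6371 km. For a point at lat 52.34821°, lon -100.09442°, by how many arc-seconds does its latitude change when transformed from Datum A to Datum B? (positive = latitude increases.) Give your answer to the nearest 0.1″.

sin φ = 0.791738, cos φ = 0.610861, sin λ = -0.984520, cos λ = -0.175271.
North component: ΔN = −sin φ cos λ·ΔX − sin φ sin λ·ΔY + cos φ·ΔZ = −(0.791738)(-0.175271)(633) − (0.791738)(-0.984520)(639) + (0.610861)(88) = 639.69 m.
1° of latitude spans πR/180 = 111195 m, so Δφ = 639.69 / 111195 × 3600 = 20.710″.

Δφ = 20.7″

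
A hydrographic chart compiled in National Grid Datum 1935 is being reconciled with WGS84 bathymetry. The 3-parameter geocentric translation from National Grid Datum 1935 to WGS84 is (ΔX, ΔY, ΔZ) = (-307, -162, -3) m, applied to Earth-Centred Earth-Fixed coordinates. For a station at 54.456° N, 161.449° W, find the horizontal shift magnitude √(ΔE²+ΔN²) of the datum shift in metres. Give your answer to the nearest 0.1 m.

The local east axis at (φ, λ) is (−sin λ, cos λ, 0), so ΔE = −sin(-161.449°)·(-307) + cos(-161.449°)·(-162) = 55.91 m.
The local north axis is (−sin φ cos λ, −sin φ sin λ, cos φ), giving ΔN = -236.817 − 41.937 − 1.744 = -280.50 m.
Horizontal magnitude = √(ΔE² + ΔN²) = √(55.91² + (-280.50)²) = 286.02 m.

286.0 m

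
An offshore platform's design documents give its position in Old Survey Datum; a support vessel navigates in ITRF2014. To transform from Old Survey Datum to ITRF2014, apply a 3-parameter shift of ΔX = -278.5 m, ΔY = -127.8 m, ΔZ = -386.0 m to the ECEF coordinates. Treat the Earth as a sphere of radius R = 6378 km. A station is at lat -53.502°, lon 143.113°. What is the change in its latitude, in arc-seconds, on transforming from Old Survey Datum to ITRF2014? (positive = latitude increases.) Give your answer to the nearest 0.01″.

sin φ = -0.803878, cos φ = 0.594795, sin λ = 0.600239, cos λ = -0.799821.
North component: ΔN = −sin φ cos λ·ΔX − sin φ sin λ·ΔY + cos φ·ΔZ = −(-0.803878)(-0.799821)(-278.5) − (-0.803878)(0.600239)(-127.8) + (0.594795)(-386.0) = -112.19 m.
1° of latitude spans πR/180 = 111317 m, so Δφ = -112.19 / 111317 × 3600 = -3.628″.

Δφ = -3.63″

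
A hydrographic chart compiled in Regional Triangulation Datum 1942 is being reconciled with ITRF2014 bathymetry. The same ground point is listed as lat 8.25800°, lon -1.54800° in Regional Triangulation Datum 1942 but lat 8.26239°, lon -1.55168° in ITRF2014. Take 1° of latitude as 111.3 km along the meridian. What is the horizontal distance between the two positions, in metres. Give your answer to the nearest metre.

Δφ = 8.26239° − 8.25800° = +0.00439°; Δλ = -1.55168° − -1.54800° = -0.00368°.
ΔN = Δφ × 111300 = 488.6 m; ΔE = Δλ × 111300 × cos(8.25800°) = -0.00368 × 111300 × 0.989631 = -405.3 m.
Distance = √(ΔE² + ΔN²) = √((-405.3)² + 488.6²) = 634.9 m.

635 m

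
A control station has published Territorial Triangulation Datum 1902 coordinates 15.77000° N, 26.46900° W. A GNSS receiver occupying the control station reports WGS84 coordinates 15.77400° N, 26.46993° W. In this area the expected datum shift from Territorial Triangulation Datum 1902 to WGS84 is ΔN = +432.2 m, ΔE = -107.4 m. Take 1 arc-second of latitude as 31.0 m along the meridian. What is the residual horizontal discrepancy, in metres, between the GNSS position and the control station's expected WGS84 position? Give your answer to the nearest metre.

16 m

Observed coordinate differences: Δφ = +0.00400°, Δλ = -0.00093°.
Converting to metres (1° lat = 111600 m, cos φ = 0.962360): observed ΔN = 446.4 m, observed ΔE = -99.9 m.
Subtracting the expected shift leaves a residual of 446.4 − (432.2) = 14.2 m north and -99.9 − (-107.4) = 7.5 m east.
Residual distance = √(14.2² + 7.5²) = 16.1 m.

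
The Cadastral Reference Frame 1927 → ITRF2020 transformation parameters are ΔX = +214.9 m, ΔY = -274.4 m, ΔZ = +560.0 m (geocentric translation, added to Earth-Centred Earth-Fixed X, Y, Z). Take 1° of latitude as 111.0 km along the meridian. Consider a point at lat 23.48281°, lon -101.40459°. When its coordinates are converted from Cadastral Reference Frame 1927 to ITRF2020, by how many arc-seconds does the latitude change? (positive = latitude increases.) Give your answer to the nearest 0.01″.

Δφ = 13.73″

sin φ = 0.398474, cos φ = 0.917180, sin λ = -0.980255, cos λ = -0.197736.
North component: ΔN = −sin φ cos λ·ΔX − sin φ sin λ·ΔY + cos φ·ΔZ = −(0.398474)(-0.197736)(214.9) − (0.398474)(-0.980255)(-274.4) + (0.917180)(560.0) = 423.37 m.
1° of latitude spans 111000 m, so Δφ = 423.37 / 111000 × 3600 = 13.731″.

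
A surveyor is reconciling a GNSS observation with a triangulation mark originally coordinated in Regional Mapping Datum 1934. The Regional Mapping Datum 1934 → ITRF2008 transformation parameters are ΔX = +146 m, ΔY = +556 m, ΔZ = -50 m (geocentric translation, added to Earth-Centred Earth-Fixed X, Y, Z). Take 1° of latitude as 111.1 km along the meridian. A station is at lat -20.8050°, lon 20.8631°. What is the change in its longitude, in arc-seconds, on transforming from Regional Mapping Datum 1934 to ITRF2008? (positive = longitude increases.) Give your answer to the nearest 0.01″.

sin φ = -0.355189, cos φ = 0.934795, sin λ = 0.356136, cos λ = 0.934434.
East component: ΔE = −sin λ·ΔX + cos λ·ΔY = −(0.356136)(146) + (0.934434)(556) = 467.55 m.
1° of latitude spans 111100 m; at latitude φ, 1° of longitude spans that × cos φ = 103855.7 m, so Δλ = 467.55 / 103855.7 × 3600 = 16.207″.

Δλ = 16.21″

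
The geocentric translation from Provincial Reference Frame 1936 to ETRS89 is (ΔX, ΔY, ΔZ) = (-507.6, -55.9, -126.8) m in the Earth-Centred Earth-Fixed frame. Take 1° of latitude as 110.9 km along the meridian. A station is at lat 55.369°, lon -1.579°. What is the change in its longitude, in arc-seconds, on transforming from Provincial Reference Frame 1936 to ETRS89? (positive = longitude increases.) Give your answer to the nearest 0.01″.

Δλ = -3.99″

sin φ = 0.822829, cos φ = 0.568289, sin λ = -0.027555, cos λ = 0.999620.
East component: ΔE = −sin λ·ΔX + cos λ·ΔY = −(-0.027555)(-507.6) + (0.999620)(-55.9) = -69.87 m.
1° of latitude spans 110900 m; at latitude φ, 1° of longitude spans that × cos φ = 63023.3 m, so Δλ = -69.87 / 63023.3 × 3600 = -3.991″.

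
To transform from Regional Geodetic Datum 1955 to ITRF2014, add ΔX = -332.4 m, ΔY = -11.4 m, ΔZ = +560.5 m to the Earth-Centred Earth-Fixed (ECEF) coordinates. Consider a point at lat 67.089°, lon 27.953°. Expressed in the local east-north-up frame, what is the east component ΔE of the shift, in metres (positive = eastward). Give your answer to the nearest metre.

ΔE = 146 m

The local east axis at (φ, λ) is (−sin λ, cos λ, 0), so ΔE = −sin(27.953°)·(-332.4) + cos(27.953°)·(-11.4) = 145.74 m.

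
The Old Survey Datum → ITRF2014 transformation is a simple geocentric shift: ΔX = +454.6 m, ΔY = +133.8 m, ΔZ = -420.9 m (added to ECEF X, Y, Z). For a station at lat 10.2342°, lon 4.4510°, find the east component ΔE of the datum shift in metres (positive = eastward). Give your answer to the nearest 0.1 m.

At φ = 10.2342°, λ = 4.4510°: sin φ = 0.177672, cos φ = 0.984090, sin λ = 0.077606, cos λ = 0.996984.
ΔE = −sin λ·ΔX + cos λ·ΔY = −(0.077606)·(454.6) + (0.996984)·(133.8) = 98.12 m.

ΔE = 98.1 m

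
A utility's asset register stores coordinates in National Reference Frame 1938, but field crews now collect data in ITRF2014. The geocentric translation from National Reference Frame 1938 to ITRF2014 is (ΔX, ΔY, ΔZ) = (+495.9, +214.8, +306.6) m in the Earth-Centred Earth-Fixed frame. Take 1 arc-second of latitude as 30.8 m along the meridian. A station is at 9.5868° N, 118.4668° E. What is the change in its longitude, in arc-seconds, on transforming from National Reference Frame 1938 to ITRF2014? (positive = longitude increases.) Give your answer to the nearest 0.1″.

sin φ = 0.166542, cos φ = 0.986034, sin λ = 0.879093, cos λ = -0.476649.
East component: ΔE = −sin λ·ΔX + cos λ·ΔY = −(0.879093)(495.9) + (-0.476649)(214.8) = -538.33 m.
1° of latitude spans 3600 × 30.80 = 110880 m; at latitude φ, 1° of longitude spans that × cos φ = 109331.5 m, so Δλ = -538.33 / 109331.5 × 3600 = -17.726″.

Δλ = -17.7″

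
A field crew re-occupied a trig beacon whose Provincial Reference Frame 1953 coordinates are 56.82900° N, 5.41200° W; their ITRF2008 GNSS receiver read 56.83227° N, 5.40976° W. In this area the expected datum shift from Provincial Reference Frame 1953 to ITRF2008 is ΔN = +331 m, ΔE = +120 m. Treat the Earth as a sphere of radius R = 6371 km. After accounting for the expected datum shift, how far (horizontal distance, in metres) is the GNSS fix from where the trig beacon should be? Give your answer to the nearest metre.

Observed coordinate differences: Δφ = +0.00327°, Δλ = +0.00224°.
Converting to metres (1° lat = 111195 m, cos φ = 0.547140): observed ΔN = 363.6 m, observed ΔE = 136.3 m.
Subtracting the expected shift leaves a residual of 363.6 − (331) = 32.6 m north and 136.3 − (120) = 16.3 m east.
Residual distance = √(32.6² + 16.3²) = 36.4 m.

36 m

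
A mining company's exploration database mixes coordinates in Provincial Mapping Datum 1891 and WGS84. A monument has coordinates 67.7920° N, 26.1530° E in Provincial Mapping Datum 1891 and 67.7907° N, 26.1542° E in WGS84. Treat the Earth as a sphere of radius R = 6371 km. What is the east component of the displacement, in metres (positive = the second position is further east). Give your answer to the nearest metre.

Δφ = 67.7907° − 67.7920° = -0.0013°; Δλ = 26.1542° − 26.1530° = +0.0012°.
1° along a meridian = πR/180 = 111195 m.
ΔN = Δφ × 111195 = -144.6 m; ΔE = Δλ × 111195 × cos(67.7920°) = +0.0012 × 111195 × 0.377970 = 50.4 m.

ΔE = 50 m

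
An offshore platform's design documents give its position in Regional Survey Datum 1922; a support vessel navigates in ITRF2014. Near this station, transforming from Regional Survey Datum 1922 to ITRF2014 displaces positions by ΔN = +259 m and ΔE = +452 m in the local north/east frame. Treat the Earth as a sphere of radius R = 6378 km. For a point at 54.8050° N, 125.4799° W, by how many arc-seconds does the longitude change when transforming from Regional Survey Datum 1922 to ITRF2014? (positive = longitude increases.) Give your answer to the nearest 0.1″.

At latitude 54.8050°, cos φ = 0.576361.
One radian of longitude at latitude φ spans R cos φ, so Δλ = ΔE / (R cos φ) = 452.0 / (6378000 × 0.576361) = 1.2296e-04 rad = 25.362″.

Δλ = 25.4″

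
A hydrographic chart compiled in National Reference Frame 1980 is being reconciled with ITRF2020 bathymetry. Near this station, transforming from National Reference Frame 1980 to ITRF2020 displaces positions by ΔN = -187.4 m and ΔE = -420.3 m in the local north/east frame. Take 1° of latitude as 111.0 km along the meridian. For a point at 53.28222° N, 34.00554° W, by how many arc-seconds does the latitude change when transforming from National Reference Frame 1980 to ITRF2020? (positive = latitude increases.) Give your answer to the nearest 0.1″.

1° of latitude = 111.0 km, so Δφ = -187.4 / 111000 = -0.0016883° = -6.078″.

Δφ = -6.1″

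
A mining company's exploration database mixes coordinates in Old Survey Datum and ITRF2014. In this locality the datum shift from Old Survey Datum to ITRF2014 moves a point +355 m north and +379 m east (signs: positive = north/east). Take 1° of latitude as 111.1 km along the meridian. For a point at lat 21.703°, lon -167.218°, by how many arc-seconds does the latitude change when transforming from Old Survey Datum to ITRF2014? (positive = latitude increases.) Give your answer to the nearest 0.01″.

Δφ = 11.50″

1° of latitude = 111.1 km, so Δφ = 355.0 / 111100 = 0.0031953° = 11.503″.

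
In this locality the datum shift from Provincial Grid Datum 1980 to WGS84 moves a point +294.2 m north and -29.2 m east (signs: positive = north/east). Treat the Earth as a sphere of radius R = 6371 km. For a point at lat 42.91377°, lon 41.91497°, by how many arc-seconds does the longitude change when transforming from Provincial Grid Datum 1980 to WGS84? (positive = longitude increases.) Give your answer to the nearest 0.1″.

At latitude 42.91377°, cos φ = 0.732379.
One radian of longitude at latitude φ spans R cos φ, so Δλ = ΔE / (R cos φ) = -29.2 / (6371000 × 0.732379) = -6.2581e-06 rad = -1.291″.

Δλ = -1.3″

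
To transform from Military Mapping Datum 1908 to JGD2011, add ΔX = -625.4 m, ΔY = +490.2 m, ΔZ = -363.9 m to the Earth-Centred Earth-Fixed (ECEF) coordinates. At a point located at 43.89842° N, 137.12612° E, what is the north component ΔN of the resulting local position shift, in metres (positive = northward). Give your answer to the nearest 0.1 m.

At φ = 43.89842°, λ = 137.12612°: sin φ = 0.693382, cos φ = 0.720570, sin λ = 0.680387, cos λ = -0.732853.
ΔN = −sin φ cos λ·ΔX − sin φ sin λ·ΔY + cos φ·ΔZ = −(0.693382)(-0.732853)(-625.4) − (0.693382)(0.680387)(490.2) + (0.720570)(-363.9) = -811.27 m.

ΔN = -811.3 m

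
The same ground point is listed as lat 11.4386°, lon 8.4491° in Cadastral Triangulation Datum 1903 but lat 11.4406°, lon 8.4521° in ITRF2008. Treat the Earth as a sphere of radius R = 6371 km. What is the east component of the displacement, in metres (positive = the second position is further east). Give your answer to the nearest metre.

ΔE = 327 m

Δφ = 11.4406° − 11.4386° = +0.0020°; Δλ = 8.4521° − 8.4491° = +0.0030°.
1° along a meridian = πR/180 = 111195 m.
ΔN = Δφ × 111195 = 222.4 m; ΔE = Δλ × 111195 × cos(11.4386°) = +0.0030 × 111195 × 0.980138 = 327.0 m.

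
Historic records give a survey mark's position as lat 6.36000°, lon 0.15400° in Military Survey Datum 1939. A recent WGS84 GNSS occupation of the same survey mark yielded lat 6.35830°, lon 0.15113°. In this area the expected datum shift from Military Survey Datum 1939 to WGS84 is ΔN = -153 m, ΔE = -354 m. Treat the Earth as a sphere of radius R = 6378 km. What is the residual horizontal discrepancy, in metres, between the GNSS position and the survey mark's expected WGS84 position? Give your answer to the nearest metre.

Observed coordinate differences: Δφ = -0.00170°, Δλ = -0.00287°.
Converting to metres (1° lat = 111317 m, cos φ = 0.993845): observed ΔN = -189.2 m, observed ΔE = -317.5 m.
Subtracting the expected shift leaves a residual of -189.2 − (-153) = -36.2 m north and -317.5 − (-354) = 36.5 m east.
Residual distance = √((-36.2)² + 36.5²) = 51.4 m.

51 m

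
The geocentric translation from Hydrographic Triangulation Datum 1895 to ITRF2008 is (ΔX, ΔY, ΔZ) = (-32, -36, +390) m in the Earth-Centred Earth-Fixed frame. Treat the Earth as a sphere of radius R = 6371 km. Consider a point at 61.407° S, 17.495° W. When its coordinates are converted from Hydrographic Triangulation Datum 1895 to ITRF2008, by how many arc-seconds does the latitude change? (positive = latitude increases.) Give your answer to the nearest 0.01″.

Δφ = 5.48″

sin φ = -0.878041, cos φ = 0.478585, sin λ = -0.300623, cos λ = 0.953743.
North component: ΔN = −sin φ cos λ·ΔX − sin φ sin λ·ΔY + cos φ·ΔZ = −(-0.878041)(0.953743)(-32) − (-0.878041)(-0.300623)(-36) + (0.478585)(390) = 169.35 m.
1° of latitude spans πR/180 = 111195 m, so Δφ = 169.35 / 111195 × 3600 = 5.483″.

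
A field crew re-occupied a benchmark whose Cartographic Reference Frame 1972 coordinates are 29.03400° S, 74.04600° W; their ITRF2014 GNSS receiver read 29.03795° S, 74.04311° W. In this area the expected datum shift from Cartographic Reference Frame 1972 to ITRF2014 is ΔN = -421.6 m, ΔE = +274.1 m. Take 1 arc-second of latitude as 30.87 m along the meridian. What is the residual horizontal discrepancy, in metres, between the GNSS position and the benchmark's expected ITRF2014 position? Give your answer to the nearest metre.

Observed coordinate differences: Δφ = -0.00395°, Δλ = +0.00289°.
Converting to metres (1° lat = 111132 m, cos φ = 0.874332): observed ΔN = -439.0 m, observed ΔE = 280.8 m.
Subtracting the expected shift leaves a residual of -439.0 − (-421.6) = -17.4 m north and 280.8 − (274.1) = 6.7 m east.
Residual distance = √((-17.4)² + 6.7²) = 18.6 m.

19 m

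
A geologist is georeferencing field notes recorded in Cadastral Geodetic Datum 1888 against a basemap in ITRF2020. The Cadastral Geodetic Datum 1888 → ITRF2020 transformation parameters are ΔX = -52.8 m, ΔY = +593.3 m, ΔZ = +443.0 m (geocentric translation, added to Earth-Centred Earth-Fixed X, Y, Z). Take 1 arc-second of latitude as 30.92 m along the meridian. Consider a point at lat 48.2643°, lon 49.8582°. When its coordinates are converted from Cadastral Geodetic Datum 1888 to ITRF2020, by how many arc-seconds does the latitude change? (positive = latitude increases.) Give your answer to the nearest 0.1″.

sin φ = 0.746224, cos φ = 0.665695, sin λ = 0.764451, cos λ = 0.644682.
North component: ΔN = −sin φ cos λ·ΔX − sin φ sin λ·ΔY + cos φ·ΔZ = −(0.746224)(0.644682)(-52.8) − (0.746224)(0.764451)(593.3) + (0.665695)(443.0) = -18.14 m.
1° of latitude spans 3600 × 30.92 = 111312 m, so Δφ = -18.14 / 111312 × 3600 = -0.587″.

Δφ = -0.6″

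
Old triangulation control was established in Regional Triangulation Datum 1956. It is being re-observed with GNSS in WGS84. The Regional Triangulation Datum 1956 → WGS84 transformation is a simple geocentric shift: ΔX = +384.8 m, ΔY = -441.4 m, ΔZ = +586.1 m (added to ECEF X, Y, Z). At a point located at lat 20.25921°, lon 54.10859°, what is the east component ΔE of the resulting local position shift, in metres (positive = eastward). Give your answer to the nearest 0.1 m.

The local east axis at (φ, λ) is (−sin λ, cos λ, 0), so ΔE = −sin(54.10859°)·384.8 + cos(54.10859°)·(-441.4) = -570.51 m.

ΔE = -570.5 m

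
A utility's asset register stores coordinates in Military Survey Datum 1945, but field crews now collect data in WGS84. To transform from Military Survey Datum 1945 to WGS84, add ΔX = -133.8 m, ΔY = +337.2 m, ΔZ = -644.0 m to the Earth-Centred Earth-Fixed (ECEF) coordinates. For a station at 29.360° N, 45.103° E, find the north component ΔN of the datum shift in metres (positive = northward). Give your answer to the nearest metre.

ΔN = -632 m

At φ = 29.360°, λ = 45.103°: sin φ = 0.490295, cos φ = 0.871556, sin λ = 0.708377, cos λ = 0.705834.
ΔN = −sin φ cos λ·ΔX − sin φ sin λ·ΔY + cos φ·ΔZ = −(0.490295)(0.705834)(-133.8) − (0.490295)(0.708377)(337.2) + (0.871556)(-644.0) = -632.09 m.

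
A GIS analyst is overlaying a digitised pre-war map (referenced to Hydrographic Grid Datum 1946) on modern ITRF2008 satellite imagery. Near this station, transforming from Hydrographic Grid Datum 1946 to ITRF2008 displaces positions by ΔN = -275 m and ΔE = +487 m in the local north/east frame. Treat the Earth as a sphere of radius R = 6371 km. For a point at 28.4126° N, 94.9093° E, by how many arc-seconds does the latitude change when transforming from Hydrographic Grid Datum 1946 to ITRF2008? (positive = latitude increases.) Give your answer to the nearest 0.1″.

On a sphere of radius R, 1 rad of latitude = R, so Δφ = ΔN / R = -275.0 / 6371000 = -4.3164e-05 rad = -8.903″.

Δφ = -8.9″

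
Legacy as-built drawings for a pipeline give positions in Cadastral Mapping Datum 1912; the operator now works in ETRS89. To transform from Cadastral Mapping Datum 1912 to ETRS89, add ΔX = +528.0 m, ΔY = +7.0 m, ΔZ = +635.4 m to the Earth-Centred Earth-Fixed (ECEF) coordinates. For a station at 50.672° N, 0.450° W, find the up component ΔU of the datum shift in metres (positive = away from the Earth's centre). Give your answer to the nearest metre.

At φ = 50.672°, λ = -0.450°: sin φ = 0.773531, cos φ = 0.633759, sin λ = -0.007854, cos λ = 0.999969.
ΔU = cos φ cos λ·ΔX + cos φ sin λ·ΔY + sin φ·ΔZ = (0.633759)(0.999969)(528.0) + (0.633759)(-0.007854)(7.0) + (0.773531)(635.4) = 826.08 m.

ΔU = 826 m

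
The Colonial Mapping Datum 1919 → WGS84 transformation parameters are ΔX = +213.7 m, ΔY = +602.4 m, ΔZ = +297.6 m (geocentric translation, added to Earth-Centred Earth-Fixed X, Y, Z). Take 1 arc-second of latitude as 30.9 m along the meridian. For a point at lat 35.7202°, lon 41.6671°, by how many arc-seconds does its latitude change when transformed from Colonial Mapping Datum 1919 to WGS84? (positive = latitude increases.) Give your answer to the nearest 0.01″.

sin φ = 0.583827, cos φ = 0.811878, sin λ = 0.664802, cos λ = 0.747020.
North component: ΔN = −sin φ cos λ·ΔX − sin φ sin λ·ΔY + cos φ·ΔZ = −(0.583827)(0.747020)(213.7) − (0.583827)(0.664802)(602.4) + (0.811878)(297.6) = -85.40 m.
1° of latitude spans 3600 × 30.90 = 111240 m, so Δφ = -85.40 / 111240 × 3600 = -2.764″.

Δφ = -2.76″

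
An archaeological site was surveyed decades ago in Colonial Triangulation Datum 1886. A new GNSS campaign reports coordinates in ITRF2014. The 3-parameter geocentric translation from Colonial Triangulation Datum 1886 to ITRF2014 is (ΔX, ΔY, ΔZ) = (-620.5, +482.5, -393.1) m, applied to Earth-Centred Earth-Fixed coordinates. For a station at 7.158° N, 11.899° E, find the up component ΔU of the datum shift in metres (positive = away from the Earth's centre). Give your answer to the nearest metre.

ΔU = -553 m

The local up (radial) axis is (cos φ cos λ, cos φ sin λ, sin φ), giving ΔU = -602.435 + 98.710 − 48.983 = -552.71 m.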